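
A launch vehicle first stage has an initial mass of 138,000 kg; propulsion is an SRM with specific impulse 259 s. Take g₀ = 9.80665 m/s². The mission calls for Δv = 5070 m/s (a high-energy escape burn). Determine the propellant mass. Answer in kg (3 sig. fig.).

propellant mass ≈ 119000 kg

v_e = Isp · g₀ = 259 × 9.80665 = 2539.9 m/s.
m₀/m_f = exp(Δv / v_e) = exp(5070 / 2539.9) = exp(1.9961) = 7.3605.
m_f = 138,000 / 7.3605 = 18,748.7 kg, so propellant = m₀ − m_f = 138,000 − 18,748.7 = 119,251.3 kg.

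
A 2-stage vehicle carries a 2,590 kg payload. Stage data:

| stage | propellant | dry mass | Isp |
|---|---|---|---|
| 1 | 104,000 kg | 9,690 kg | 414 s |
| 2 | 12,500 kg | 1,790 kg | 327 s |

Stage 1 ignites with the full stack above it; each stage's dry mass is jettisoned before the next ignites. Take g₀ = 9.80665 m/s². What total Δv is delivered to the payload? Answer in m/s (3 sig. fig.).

Ignition mass of stage 1 = 104,000+9,690 + 12,500+1,790 + 2,590 = 130,570 kg.
Stage 1: m₀ = 130,570 kg, m_f = 130,570 − 104,000 = 26,570 kg; Δv = 414×9.80665×ln(4.914) = 4060.0×1.5921 ≈ 6464 m/s.
Stage 2: m₀ = 16,880 kg, m_f = 16,880 − 12,500 = 4,380 kg; Δv = 327×9.80665×ln(3.854) = 3206.8×1.3491 ≈ 4326 m/s.
Total Δv = 6464 + 4326 = 10790 m/s.

Δv ≈ 10800 m/s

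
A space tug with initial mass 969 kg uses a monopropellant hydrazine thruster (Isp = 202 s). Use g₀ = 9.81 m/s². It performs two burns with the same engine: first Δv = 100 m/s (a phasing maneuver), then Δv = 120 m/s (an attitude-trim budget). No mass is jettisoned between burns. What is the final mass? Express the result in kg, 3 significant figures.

final mass ≈ 867 kg

v_e = Isp · g₀ = 202 × 9.81 = 1981.6 m/s.
After the first burn: m = 969 × exp(−100/1981.6) = 969 × 0.95079 = 921.316 kg.
After the second burn: m = 921.316 × exp(−120/1981.6) = 921.316 × 0.94124 = 867.179 kg.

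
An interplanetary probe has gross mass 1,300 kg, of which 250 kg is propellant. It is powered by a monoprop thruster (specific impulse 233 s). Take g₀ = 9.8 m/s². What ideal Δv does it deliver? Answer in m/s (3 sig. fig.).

v_e = Isp · g₀ = 233 × 9.8 = 2283.4 m/s.
m_f = m₀ − m_prop = 1,300 − 250 = 1,050 kg.
Using Δv = v_e ln(m₀/m_f): Δv = v_e · ln(m₀/m_f) = 2283.4 × ln(1.238) = 2283.4 × 0.2136 ≈ 487.7 m/s.

Δv ≈ 488 m/s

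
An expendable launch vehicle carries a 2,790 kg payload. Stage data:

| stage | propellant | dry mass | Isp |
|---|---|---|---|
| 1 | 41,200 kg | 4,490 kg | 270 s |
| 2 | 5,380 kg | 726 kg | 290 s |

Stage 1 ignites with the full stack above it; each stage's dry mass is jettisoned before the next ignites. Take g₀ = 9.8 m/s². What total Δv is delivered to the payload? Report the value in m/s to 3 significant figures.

Δv ≈ 6360 m/s

Ignition mass of stage 1 = 41,200+4,490 + 5,380+726 + 2,790 = 54,586 kg.
Stage 1: m₀ = 54,586 kg, m_f = 54,586 − 41,200 = 13,386 kg; Δv = 270×9.8×ln(4.078) = 2646.0×1.4056 ≈ 3719 m/s.
Stage 2: m₀ = 8,896 kg, m_f = 8,896 − 5,380 = 3,516 kg; Δv = 290×9.8×ln(2.53) = 2842.0×0.9283 ≈ 2638 m/s.
Total Δv = 3719 + 2638 = 6357 m/s.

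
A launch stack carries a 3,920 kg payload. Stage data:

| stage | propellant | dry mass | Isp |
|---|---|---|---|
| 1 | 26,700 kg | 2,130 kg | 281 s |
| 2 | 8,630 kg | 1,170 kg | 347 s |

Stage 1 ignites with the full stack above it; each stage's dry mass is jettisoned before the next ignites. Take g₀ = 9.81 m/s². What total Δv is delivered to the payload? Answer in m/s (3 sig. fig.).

Ignition mass of stage 1 = 26,700+2,130 + 8,630+1,170 + 3,920 = 42,550 kg.
Stage 1: m₀ = 42,550 kg, m_f = 42,550 − 26,700 = 15,850 kg; Δv = 281×9.81×ln(2.685) = 2756.6×0.9875 ≈ 2722 m/s.
Stage 2: m₀ = 13,720 kg, m_f = 13,720 − 8,630 = 5,090 kg; Δv = 347×9.81×ln(2.695) = 3404.1×0.9916 ≈ 3375 m/s.
Total Δv = 2722 + 3375 = 6097 m/s.

Δv ≈ 6100 m/s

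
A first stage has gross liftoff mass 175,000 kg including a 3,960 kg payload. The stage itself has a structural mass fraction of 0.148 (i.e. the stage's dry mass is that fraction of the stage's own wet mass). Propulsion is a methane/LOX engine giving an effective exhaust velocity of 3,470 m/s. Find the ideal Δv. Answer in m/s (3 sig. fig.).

Stage wet mass = m₀ − payload = 175,000 − 3,960 = 171,040 kg.
Stage dry mass = ε × stage wet mass = 0.148 × 171,040 = 25,313.9 kg.
Burnout mass m_f = stage dry + payload = 25,313.9 + 3,960 = 29,273.9 kg.
Δv = v_e · ln(175,000/29,273.9) = 3470.0 × ln(5.978) = 3470.0 × 1.7881 ≈ 6205 m/s.

Δv ≈ 6200 m/s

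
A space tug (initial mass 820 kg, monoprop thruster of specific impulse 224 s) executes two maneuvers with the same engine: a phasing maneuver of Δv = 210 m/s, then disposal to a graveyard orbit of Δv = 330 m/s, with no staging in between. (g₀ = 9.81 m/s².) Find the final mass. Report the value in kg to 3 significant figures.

v_e = Isp · g₀ = 224 × 9.81 = 2197.4 m/s.
After the first burn: m = 820 × exp(−210/2197.4) = 820 × 0.90886 = 745.265 kg.
After the second burn: m = 745.265 × exp(−330/2197.4) = 745.265 × 0.86056 = 641.345 kg.

final mass ≈ 641 kg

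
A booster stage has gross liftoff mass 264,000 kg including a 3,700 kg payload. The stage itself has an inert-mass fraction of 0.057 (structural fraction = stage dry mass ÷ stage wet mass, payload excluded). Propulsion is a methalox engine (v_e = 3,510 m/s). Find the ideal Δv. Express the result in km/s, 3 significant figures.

Δv ≈ 9.32 km/s

Stage wet mass = m₀ − payload = 264,000 − 3,700 = 260,300 kg.
Stage dry mass = ε × stage wet mass = 0.057 × 260,300 = 14,837.1 kg.
Burnout mass m_f = stage dry + payload = 14,837.1 + 3,700 = 18,537.1 kg.
From the ideal rocket equation, Δv = v_e · ln(264,000/18,537.1) = 3510.0 × ln(14.24) = 3510.0 × 2.6562 ≈ 9323 m/s.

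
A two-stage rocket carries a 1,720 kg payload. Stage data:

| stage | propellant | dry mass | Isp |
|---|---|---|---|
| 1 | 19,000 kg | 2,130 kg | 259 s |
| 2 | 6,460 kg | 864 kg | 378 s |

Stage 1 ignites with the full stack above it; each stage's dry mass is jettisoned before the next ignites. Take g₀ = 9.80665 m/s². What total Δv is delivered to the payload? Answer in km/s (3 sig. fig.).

Δv ≈ 7.17 km/s

Ignition mass of stage 1 = 19,000+2,130 + 6,460+864 + 1,720 = 30,174 kg.
Stage 1: m₀ = 30,174 kg, m_f = 30,174 − 19,000 = 11,174 kg; Δv = 259×9.80665×ln(2.7) = 2539.9×0.9934 ≈ 2523 m/s.
Stage 2: m₀ = 9,044 kg, m_f = 9,044 − 6,460 = 2,584 kg; Δv = 378×9.80665×ln(3.5) = 3706.9×1.2528 ≈ 4644 m/s.
Total Δv = 2523 + 4644 = 7167 m/s.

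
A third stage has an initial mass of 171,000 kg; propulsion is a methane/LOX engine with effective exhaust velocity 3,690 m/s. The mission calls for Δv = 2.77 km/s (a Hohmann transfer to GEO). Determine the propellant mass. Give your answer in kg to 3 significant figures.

By the Tsiolkovsky rocket equation, m₀/m_f = exp(Δv / v_e) = exp(2770 / 3690.0) = exp(0.7507) = 2.1184.
m_f = 171,000 / 2.1184 = 80,721.3 kg, so propellant = m₀ − m_f = 171,000 − 80,721.3 = 90,278.7 kg.

propellant mass ≈ 90300 kg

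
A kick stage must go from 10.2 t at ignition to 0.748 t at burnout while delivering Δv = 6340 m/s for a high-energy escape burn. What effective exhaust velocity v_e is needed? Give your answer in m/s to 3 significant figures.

v_e ≈ 2430 m/s

ln(m₀/m_f) = ln(10200/748) = ln(13.64) = 2.6127.
Rocket equation: v_e = Δv / ln(m₀/m_f) = 6340 / 2.6127 = 2426.6 m/s.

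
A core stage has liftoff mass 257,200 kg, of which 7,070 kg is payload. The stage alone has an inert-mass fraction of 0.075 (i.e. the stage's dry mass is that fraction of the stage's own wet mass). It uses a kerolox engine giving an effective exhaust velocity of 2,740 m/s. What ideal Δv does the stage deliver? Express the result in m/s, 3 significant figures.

Stage wet mass = m₀ − payload = 257,200 − 7,070 = 250,130 kg.
Stage dry mass = ε × stage wet mass = 0.075 × 250,130 = 18,759.8 kg.
Burnout mass m_f = stage dry + payload = 18,759.8 + 7,070 = 25,829.8 kg.
Using Δv = v_e ln(m₀/m_f): Δv = v_e · ln(257,200/25,829.8) = 2740.0 × ln(9.957) = 2740.0 × 2.2983 ≈ 6297 m/s.

Δv ≈ 6300 m/s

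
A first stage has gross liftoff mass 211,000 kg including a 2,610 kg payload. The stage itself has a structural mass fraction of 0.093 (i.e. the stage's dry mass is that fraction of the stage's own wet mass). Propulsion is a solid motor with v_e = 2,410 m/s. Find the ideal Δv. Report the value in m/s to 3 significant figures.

Stage wet mass = m₀ − payload = 211,000 − 2,610 = 208,390 kg.
Stage dry mass = ε × stage wet mass = 0.093 × 208,390 = 19,380.3 kg.
Burnout mass m_f = stage dry + payload = 19,380.3 + 2,610 = 21,990.3 kg.
From the ideal rocket equation, Δv = v_e · ln(211,000/21,990.3) = 2410.0 × ln(9.595) = 2410.0 × 2.2613 ≈ 5450 m/s.

Δv ≈ 5450 m/s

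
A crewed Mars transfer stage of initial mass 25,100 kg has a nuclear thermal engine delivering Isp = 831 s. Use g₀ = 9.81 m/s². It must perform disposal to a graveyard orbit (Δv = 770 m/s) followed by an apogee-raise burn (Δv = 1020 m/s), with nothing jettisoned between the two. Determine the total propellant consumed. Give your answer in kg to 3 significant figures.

total propellant consumed ≈ 4950 kg

v_e = Isp · g₀ = 831 × 9.81 = 8152.1 m/s.
After the first burn: m = 25100 × exp(−770/8152.1) = 25100 × 0.90987 = 22,837.7 kg.
After the second burn: m = 22,837.7 × exp(−1020/8152.1) = 22,837.7 × 0.88239 = 20,151.8 kg.
Total propellant = m₀ − m_final = 25100 − 20,151.8 = 4,948.2 kg.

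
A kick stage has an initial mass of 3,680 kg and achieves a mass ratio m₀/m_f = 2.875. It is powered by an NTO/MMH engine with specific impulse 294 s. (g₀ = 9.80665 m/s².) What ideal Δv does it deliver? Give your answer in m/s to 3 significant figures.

v_e = Isp · g₀ = 294 × 9.80665 = 2883.2 m/s.
Δv = v_e · ln(2.875) = 2883.2 × 1.0561 ≈ 3044.8 m/s.

Δv ≈ 3040 m/s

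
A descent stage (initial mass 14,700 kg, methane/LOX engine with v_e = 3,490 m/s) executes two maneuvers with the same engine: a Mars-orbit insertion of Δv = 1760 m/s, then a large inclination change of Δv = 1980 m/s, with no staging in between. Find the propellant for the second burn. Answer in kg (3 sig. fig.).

After the first burn: m = 14700 × exp(−1760/3490.0) = 14700 × 0.60393 = 8,877.77 kg.
After the second burn: m = 8,877.77 × exp(−1980/3490.0) = 8,877.77 × 0.56703 = 5,033.96 kg.
Second-burn propellant = 8,877.77 − 5,033.96 = 3,843.81 kg.

propellant for the second burn ≈ 3840 kg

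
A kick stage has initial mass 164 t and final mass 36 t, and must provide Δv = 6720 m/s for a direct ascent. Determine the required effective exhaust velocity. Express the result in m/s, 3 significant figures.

ln(m₀/m_f) = ln(164000/36000) = ln(4.556) = 1.5163.
By the Tsiolkovsky rocket equation, v_e = Δv / ln(m₀/m_f) = 6720 / 1.5163 = 4431.7 m/s.

v_e ≈ 4430 m/s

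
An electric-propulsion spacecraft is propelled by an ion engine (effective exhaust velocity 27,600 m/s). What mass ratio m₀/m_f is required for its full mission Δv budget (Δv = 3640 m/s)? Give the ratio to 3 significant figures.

m₀/m_f = exp(Δv / v_e) = exp(3640 / 27600.0) = exp(0.1319) = 1.1410.

mass ratio ≈ 1.14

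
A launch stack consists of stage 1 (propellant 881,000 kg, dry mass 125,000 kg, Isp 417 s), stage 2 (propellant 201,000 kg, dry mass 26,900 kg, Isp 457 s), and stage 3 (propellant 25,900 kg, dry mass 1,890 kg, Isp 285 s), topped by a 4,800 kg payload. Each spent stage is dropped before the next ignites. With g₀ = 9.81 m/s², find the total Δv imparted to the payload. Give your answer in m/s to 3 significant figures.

Ignition mass of stage 1 = 881,000+125,000 + 201,000+26,900 + 25,900+1,890 + 4,800 = 1,266,490 kg.
Stage 1: m₀ = 1,266,490 kg, m_f = 1,266,490 − 881,000 = 385,490 kg; Δv = 417×9.81×ln(3.285) = 4090.8×1.1895 ≈ 4866 m/s.
Stage 2: m₀ = 260,490 kg, m_f = 260,490 − 201,000 = 59,490 kg; Δv = 457×9.81×ln(4.379) = 4483.2×1.4768 ≈ 6621 m/s.
Stage 3: m₀ = 32,590 kg, m_f = 32,590 − 25,900 = 6,690 kg; Δv = 285×9.81×ln(4.871) = 2795.9×1.5834 ≈ 4427 m/s.
Total Δv = 4866 + 6621 + 4427 = 15914 m/s.

Δv ≈ 15900 m/s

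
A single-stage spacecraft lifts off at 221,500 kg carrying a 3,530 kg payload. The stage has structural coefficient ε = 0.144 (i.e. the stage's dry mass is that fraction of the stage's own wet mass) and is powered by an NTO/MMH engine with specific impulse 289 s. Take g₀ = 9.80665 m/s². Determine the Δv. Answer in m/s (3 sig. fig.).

Δv ≈ 5240 m/s

Stage wet mass = m₀ − payload = 221,500 − 3,530 = 217,970 kg.
Stage dry mass = ε × stage wet mass = 0.144 × 217,970 = 31,387.7 kg.
Burnout mass m_f = stage dry + payload = 31,387.7 + 3,530 = 34,917.7 kg.
v_e = Isp · g₀ = 289 × 9.80665 = 2834.1 m/s.
Δv = v_e · ln(221,500/34,917.7) = 2834.1 × ln(6.343) = 2834.1 × 1.8474 ≈ 5236 m/s.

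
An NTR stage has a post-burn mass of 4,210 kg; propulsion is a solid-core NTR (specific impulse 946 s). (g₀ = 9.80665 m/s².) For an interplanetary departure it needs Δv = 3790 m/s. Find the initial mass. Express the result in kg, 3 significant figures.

initial mass ≈ 6330 kg

v_e = Isp · g₀ = 946 × 9.80665 = 9277.1 m/s.
From the ideal rocket equation, m₀/m_f = exp(Δv / v_e) = exp(3790 / 9277.1) = exp(0.4085) = 1.5046.
m₀ = m_f × 1.5046 = 4,210 × 1.5046 = 6,334.37 kg.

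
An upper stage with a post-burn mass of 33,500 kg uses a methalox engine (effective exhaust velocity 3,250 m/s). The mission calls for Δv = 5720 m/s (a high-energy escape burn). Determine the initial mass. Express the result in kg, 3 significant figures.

m₀/m_f = exp(Δv / v_e) = exp(5720 / 3250.0) = exp(1.7600) = 5.8124.
m₀ = m_f × 5.8124 = 33,500 × 5.8124 = 194,715 kg.

initial mass ≈ 195000 kg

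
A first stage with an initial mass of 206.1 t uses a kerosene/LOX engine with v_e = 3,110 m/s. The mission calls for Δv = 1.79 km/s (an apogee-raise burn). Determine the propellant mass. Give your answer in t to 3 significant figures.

From the ideal rocket equation, m₀/m_f = exp(Δv / v_e) = exp(1790 / 3110.0) = exp(0.5756) = 1.7781.
m_f = 206.1 / 1.7781 = 115.91 t, so propellant = m₀ − m_f = 206.1 − 115.91 = 90.19 t.

propellant mass ≈ 90.2 t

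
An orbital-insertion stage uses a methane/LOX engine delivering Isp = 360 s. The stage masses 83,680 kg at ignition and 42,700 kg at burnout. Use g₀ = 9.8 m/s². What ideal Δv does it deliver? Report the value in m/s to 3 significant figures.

v_e = Isp · g₀ = 360 × 9.8 = 3528.0 m/s.
Rocket equation: Δv = v_e · ln(m₀/m_f) = 3528.0 × ln(1.96) = 3528.0 × 0.6728 ≈ 2373.6 m/s.

Δv ≈ 2370 m/s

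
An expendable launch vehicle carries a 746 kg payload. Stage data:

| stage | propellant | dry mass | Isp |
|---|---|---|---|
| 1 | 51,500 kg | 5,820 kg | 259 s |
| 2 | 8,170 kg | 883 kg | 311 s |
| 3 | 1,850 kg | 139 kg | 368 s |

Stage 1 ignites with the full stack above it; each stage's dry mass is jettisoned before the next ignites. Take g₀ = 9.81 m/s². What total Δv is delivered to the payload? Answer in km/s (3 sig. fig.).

Δv ≈ 11.2 km/s

Ignition mass of stage 1 = 51,500+5,820 + 8,170+883 + 1,850+139 + 746 = 69,108 kg.
Stage 1: m₀ = 69,108 kg, m_f = 69,108 − 51,500 = 17,608 kg; Δv = 259×9.81×ln(3.925) = 2540.8×1.3673 ≈ 3474 m/s.
Stage 2: m₀ = 11,788 kg, m_f = 11,788 − 8,170 = 3,618 kg; Δv = 311×9.81×ln(3.258) = 3050.9×1.1812 ≈ 3604 m/s.
Stage 3: m₀ = 2,735 kg, m_f = 2,735 − 1,850 = 885 kg; Δv = 368×9.81×ln(3.09) = 3610.1×1.1283 ≈ 4073 m/s.
Total Δv = 3474 + 3604 + 4073 = 11151 m/s.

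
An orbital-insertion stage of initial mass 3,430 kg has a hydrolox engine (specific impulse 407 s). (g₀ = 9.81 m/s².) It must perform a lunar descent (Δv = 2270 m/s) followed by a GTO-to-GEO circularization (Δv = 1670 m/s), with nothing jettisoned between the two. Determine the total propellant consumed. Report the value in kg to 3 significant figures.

v_e = Isp · g₀ = 407 × 9.81 = 3992.7 m/s.
After the first burn: m = 3430 × exp(−2270/3992.7) = 3430 × 0.56635 = 1,942.58 kg.
After the second burn: m = 1,942.58 × exp(−1670/3992.7) = 1,942.58 × 0.65819 = 1,278.59 kg.
Total propellant = m₀ − m_final = 3430 − 1,278.59 = 2,151.41 kg.

total propellant consumed ≈ 2150 kg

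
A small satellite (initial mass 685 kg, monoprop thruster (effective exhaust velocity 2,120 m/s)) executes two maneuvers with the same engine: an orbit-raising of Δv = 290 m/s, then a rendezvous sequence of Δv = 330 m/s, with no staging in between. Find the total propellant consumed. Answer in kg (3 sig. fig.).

After the first burn: m = 685 × exp(−290/2120.0) = 685 × 0.87215 = 597.423 kg.
After the second burn: m = 597.423 × exp(−330/2120.0) = 597.423 × 0.85585 = 511.304 kg.
Total propellant = m₀ − m_final = 685 − 511.304 = 173.696 kg.

total propellant consumed ≈ 174 kg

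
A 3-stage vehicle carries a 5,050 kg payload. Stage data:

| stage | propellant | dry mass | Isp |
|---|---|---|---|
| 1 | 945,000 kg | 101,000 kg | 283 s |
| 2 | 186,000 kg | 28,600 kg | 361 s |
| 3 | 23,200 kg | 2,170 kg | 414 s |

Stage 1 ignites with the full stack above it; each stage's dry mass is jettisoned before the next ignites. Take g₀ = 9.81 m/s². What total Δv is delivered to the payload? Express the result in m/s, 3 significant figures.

Ignition mass of stage 1 = 945,000+101,000 + 186,000+28,600 + 23,200+2,170 + 5,050 = 1,291,020 kg.
Stage 1: m₀ = 1,291,020 kg, m_f = 1,291,020 − 945,000 = 346,020 kg; Δv = 283×9.81×ln(3.731) = 2776.2×1.3167 ≈ 3655 m/s.
Stage 2: m₀ = 245,020 kg, m_f = 245,020 − 186,000 = 59,020 kg; Δv = 361×9.81×ln(4.151) = 3541.4×1.4235 ≈ 5041 m/s.
Stage 3: m₀ = 30,420 kg, m_f = 30,420 − 23,200 = 7,220 kg; Δv = 414×9.81×ln(4.213) = 4061.3×1.4382 ≈ 5841 m/s.
Total Δv = 3655 + 5041 + 5841 = 14537 m/s.

Δv ≈ 14500 m/s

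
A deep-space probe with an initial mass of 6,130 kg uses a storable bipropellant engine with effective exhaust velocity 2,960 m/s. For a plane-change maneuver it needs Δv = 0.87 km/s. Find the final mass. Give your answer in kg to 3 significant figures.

final mass ≈ 4570 kg

m₀/m_f = exp(Δv / v_e) = exp(870 / 2960.0) = exp(0.2939) = 1.3417.
m_f = m₀ / 1.3417 = 6,130 / 1.3417 = 4,568.83 kg.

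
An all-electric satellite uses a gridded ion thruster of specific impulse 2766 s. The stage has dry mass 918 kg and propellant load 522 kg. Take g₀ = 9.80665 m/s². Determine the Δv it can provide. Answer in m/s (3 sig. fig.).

v_e = Isp · g₀ = 2766 × 9.80665 = 27125.2 m/s.
m₀ = m_dry + m_prop = 918 + 522 = 1,440 kg.
Using Δv = v_e ln(m₀/m_f): Δv = v_e · ln(m₀/m_f) = 27125.2 × ln(1.569) = 27125.2 × 0.4502 ≈ 12211.8 m/s.

Δv ≈ 12200 m/s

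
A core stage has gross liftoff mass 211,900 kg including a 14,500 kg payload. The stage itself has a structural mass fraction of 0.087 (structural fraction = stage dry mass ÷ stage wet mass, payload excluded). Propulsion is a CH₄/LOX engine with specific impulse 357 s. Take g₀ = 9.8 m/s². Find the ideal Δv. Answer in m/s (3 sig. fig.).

Stage wet mass = m₀ − payload = 211,900 − 14,500 = 197,400 kg.
Stage dry mass = ε × stage wet mass = 0.087 × 197,400 = 17,173.8 kg.
Burnout mass m_f = stage dry + payload = 17,173.8 + 14,500 = 31,673.8 kg.
v_e = Isp · g₀ = 357 × 9.8 = 3498.6 m/s.
From the ideal rocket equation, Δv = v_e · ln(211,900/31,673.8) = 3498.6 × ln(6.69) = 3498.6 × 1.9006 ≈ 6650 m/s.

Δv ≈ 6650 m/s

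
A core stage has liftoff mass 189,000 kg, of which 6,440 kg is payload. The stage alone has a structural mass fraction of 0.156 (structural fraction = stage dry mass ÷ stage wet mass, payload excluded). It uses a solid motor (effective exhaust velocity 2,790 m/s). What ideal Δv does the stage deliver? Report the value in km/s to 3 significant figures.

Δv ≈ 4.71 km/s

Stage wet mass = m₀ − payload = 189,000 − 6,440 = 182,560 kg.
Stage dry mass = ε × stage wet mass = 0.156 × 182,560 = 28,479.4 kg.
Burnout mass m_f = stage dry + payload = 28,479.4 + 6,440 = 34,919.4 kg.
Δv = v_e · ln(189,000/34,919.4) = 2790.0 × ln(5.412) = 2790.0 × 1.6887 ≈ 4711 m/s.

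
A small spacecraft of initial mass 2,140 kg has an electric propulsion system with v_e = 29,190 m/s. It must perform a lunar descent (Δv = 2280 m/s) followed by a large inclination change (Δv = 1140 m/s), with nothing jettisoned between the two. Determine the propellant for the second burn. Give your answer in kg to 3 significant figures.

After the first burn: m = 2140 × exp(−2280/29190.0) = 2140 × 0.92486 = 1,979.2 kg.
After the second burn: m = 1,979.2 × exp(−1140/29190.0) = 1,979.2 × 0.96170 = 1,903.4 kg.
Second-burn propellant = 1,979.2 − 1,903.4 = 75.8 kg.

propellant for the second burn ≈ 75.8 kg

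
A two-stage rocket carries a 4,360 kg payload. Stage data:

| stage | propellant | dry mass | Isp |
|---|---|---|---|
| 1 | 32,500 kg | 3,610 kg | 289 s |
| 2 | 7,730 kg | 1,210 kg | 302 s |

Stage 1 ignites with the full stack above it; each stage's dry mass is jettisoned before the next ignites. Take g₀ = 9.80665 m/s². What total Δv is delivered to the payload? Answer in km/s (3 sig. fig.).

Ignition mass of stage 1 = 32,500+3,610 + 7,730+1,210 + 4,360 = 49,410 kg.
Stage 1: m₀ = 49,410 kg, m_f = 49,410 − 32,500 = 16,910 kg; Δv = 289×9.80665×ln(2.922) = 2834.1×1.0722 ≈ 3039 m/s.
Stage 2: m₀ = 13,300 kg, m_f = 13,300 − 7,730 = 5,570 kg; Δv = 302×9.80665×ln(2.388) = 2961.6×0.8704 ≈ 2578 m/s.
Total Δv = 3039 + 2578 = 5617 m/s.

Δv ≈ 5.62 km/s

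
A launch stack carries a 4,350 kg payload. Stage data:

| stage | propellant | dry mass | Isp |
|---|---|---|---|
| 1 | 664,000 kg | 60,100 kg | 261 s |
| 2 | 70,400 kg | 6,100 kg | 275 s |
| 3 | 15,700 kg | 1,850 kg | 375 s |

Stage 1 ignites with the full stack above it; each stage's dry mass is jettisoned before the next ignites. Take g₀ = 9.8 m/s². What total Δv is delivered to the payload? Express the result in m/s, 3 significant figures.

Δv ≈ 12200 m/s

Ignition mass of stage 1 = 664,000+60,100 + 70,400+6,100 + 15,700+1,850 + 4,350 = 822,500 kg.
Stage 1: m₀ = 822,500 kg, m_f = 822,500 − 664,000 = 158,500 kg; Δv = 261×9.8×ln(5.189) = 2557.8×1.6466 ≈ 4212 m/s.
Stage 2: m₀ = 98,400 kg, m_f = 98,400 − 70,400 = 28,000 kg; Δv = 275×9.8×ln(3.514) = 2695.0×1.2568 ≈ 3387 m/s.
Stage 3: m₀ = 21,900 kg, m_f = 21,900 − 15,700 = 6,200 kg; Δv = 375×9.8×ln(3.532) = 3675.0×1.2619 ≈ 4638 m/s.
Total Δv = 4212 + 3387 + 4638 = 12237 m/s.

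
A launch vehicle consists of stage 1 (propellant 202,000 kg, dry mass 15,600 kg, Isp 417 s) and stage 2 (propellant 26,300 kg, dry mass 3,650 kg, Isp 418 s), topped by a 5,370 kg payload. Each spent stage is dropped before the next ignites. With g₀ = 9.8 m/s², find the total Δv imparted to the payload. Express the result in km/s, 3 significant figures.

Δv ≈ 12.1 km/s

Ignition mass of stage 1 = 202,000+15,600 + 26,300+3,650 + 5,370 = 252,920 kg.
Stage 1: m₀ = 252,920 kg, m_f = 252,920 − 202,000 = 50,920 kg; Δv = 417×9.8×ln(4.967) = 4086.6×1.6028 ≈ 6550 m/s.
Stage 2: m₀ = 35,320 kg, m_f = 35,320 − 26,300 = 9,020 kg; Δv = 418×9.8×ln(3.916) = 4096.4×1.3650 ≈ 5592 m/s.
Total Δv = 6550 + 5592 = 12142 m/s.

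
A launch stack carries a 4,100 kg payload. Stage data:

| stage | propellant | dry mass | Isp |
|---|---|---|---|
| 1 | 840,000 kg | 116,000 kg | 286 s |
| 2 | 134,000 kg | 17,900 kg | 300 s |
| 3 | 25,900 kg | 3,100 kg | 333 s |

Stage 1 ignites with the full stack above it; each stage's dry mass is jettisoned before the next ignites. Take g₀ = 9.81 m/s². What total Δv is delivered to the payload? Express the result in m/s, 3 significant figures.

Ignition mass of stage 1 = 840,000+116,000 + 134,000+17,900 + 25,900+3,100 + 4,100 = 1,141,000 kg.
Stage 1: m₀ = 1,141,000 kg, m_f = 1,141,000 − 840,000 = 301,000 kg; Δv = 286×9.81×ln(3.791) = 2805.7×1.3326 ≈ 3739 m/s.
Stage 2: m₀ = 185,000 kg, m_f = 185,000 − 134,000 = 51,000 kg; Δv = 300×9.81×ln(3.627) = 2943.0×1.2885 ≈ 3792 m/s.
Stage 3: m₀ = 33,100 kg, m_f = 33,100 − 25,900 = 7,200 kg; Δv = 333×9.81×ln(4.597) = 3266.7×1.5255 ≈ 4983 m/s.
Total Δv = 3739 + 3792 + 4983 = 12514 m/s.

Δv ≈ 12500 m/s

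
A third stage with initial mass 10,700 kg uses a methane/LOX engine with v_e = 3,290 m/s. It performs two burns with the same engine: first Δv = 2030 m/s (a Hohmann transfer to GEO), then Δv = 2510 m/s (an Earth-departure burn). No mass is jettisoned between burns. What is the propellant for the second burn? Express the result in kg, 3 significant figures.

After the first burn: m = 10700 × exp(−2030/3290.0) = 10700 × 0.53955 = 5,773.19 kg.
After the second burn: m = 5,773.19 × exp(−2510/3290.0) = 5,773.19 × 0.46630 = 2,692.04 kg.
Second-burn propellant = 5,773.19 − 2,692.04 = 3,081.15 kg.

propellant for the second burn ≈ 3080 kg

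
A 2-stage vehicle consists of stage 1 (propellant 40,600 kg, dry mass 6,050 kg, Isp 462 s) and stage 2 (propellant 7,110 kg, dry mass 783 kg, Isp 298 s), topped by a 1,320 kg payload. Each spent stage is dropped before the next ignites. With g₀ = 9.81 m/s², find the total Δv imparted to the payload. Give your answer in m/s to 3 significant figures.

Ignition mass of stage 1 = 40,600+6,050 + 7,110+783 + 1,320 = 55,863 kg.
Stage 1: m₀ = 55,863 kg, m_f = 55,863 − 40,600 = 15,263 kg; Δv = 462×9.81×ln(3.66) = 4532.2×1.2975 ≈ 5880 m/s.
Stage 2: m₀ = 9,213 kg, m_f = 9,213 − 7,110 = 2,103 kg; Δv = 298×9.81×ln(4.381) = 2923.4×1.4773 ≈ 4319 m/s.
Total Δv = 5880 + 4319 = 10199 m/s.

Δv ≈ 10200 m/s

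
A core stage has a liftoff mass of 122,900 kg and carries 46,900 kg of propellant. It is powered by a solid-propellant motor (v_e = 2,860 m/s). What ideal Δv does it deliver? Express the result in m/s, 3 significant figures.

m_f = m₀ − m_prop = 122,900 − 46,900 = 76,000 kg.
From the ideal rocket equation, Δv = v_e · ln(m₀/m_f) = 2860.0 × ln(1.617) = 2860.0 × 0.4806 ≈ 1374.6 m/s.

Δv ≈ 1370 m/s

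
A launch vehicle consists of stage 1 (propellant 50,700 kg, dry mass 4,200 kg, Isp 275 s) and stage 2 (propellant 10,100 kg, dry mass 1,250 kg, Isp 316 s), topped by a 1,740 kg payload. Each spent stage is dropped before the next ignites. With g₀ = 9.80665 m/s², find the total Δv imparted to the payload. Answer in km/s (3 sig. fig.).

Δv ≈ 8.27 km/s

Ignition mass of stage 1 = 50,700+4,200 + 10,100+1,250 + 1,740 = 67,990 kg.
Stage 1: m₀ = 67,990 kg, m_f = 67,990 − 50,700 = 17,290 kg; Δv = 275×9.80665×ln(3.932) = 2696.8×1.3692 ≈ 3693 m/s.
Stage 2: m₀ = 13,090 kg, m_f = 13,090 − 10,100 = 2,990 kg; Δv = 316×9.80665×ln(4.378) = 3098.9×1.4766 ≈ 4576 m/s.
Total Δv = 3693 + 4576 = 8269 m/s.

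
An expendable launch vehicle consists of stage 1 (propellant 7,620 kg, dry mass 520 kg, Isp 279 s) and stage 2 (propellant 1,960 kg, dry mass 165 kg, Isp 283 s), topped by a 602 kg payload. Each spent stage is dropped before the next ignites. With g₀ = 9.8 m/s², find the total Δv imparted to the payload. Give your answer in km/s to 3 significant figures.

Δv ≈ 6.82 km/s

Ignition mass of stage 1 = 7,620+520 + 1,960+165 + 602 = 10,867 kg.
Stage 1: m₀ = 10,867 kg, m_f = 10,867 − 7,620 = 3,247 kg; Δv = 279×9.8×ln(3.347) = 2734.2×1.2080 ≈ 3303 m/s.
Stage 2: m₀ = 2,727 kg, m_f = 2,727 − 1,960 = 767 kg; Δv = 283×9.8×ln(3.555) = 2773.4×1.2685 ≈ 3518 m/s.
Total Δv = 3303 + 3518 = 6821 m/s.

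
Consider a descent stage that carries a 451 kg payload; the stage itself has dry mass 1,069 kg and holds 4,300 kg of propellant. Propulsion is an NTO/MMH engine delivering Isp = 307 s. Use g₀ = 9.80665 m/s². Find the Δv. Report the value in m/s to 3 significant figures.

Δv ≈ 4040 m/s

v_e = Isp · g₀ = 307 × 9.80665 = 3010.6 m/s.
m₀ = payload + dry + propellant = 451 + 1,069 + 4,300 = 5,820 kg.
m_f = payload + dry = 451 + 1,069 = 1,520 kg.
From the ideal rocket equation, Δv = v_e · ln(m₀/m_f) = 3010.6 × ln(3.829) = 3010.6 × 1.3426 ≈ 4042.1 m/s.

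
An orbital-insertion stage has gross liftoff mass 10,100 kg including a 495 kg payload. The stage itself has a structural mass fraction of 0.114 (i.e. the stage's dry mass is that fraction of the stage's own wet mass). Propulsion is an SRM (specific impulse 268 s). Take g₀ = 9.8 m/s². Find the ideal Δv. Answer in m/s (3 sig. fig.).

Stage wet mass = m₀ − payload = 10,100 − 495 = 9,605 kg.
Stage dry mass = ε × stage wet mass = 0.114 × 9,605 = 1,094.97 kg.
Burnout mass m_f = stage dry + payload = 1,094.97 + 495 = 1,589.97 kg.
v_e = Isp · g₀ = 268 × 9.8 = 2626.4 m/s.
From the ideal rocket equation, Δv = v_e · ln(10,100/1,589.97) = 2626.4 × ln(6.352) = 2626.4 × 1.8488 ≈ 4856 m/s.

Δv ≈ 4860 m/s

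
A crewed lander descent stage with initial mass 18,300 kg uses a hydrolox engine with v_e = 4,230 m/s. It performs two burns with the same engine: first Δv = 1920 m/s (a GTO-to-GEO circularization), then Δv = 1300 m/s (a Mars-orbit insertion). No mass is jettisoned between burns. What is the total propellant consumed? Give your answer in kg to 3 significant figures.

total propellant consumed ≈ 9750 kg

After the first burn: m = 18300 × exp(−1920/4230.0) = 18300 × 0.63515 = 11,623.2 kg.
After the second burn: m = 11,623.2 × exp(−1300/4230.0) = 11,623.2 × 0.73541 = 8,547.82 kg.
Total propellant = m₀ − m_final = 18300 − 8,547.82 = 9,752.18 kg.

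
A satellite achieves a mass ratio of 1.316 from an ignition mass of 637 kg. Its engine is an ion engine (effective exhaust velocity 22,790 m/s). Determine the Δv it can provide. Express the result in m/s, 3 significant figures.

Δv ≈ 6260 m/s

Δv = v_e · ln(1.316) = 22790.0 × 0.2746 ≈ 6258.1 m/s.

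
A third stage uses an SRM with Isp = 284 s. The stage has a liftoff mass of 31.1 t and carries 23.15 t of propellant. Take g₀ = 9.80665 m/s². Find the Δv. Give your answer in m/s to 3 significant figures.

v_e = Isp · g₀ = 284 × 9.80665 = 2785.1 m/s.
m_f = m₀ − m_prop = 31.1 − 23.15 = 7.95 t.
Using Δv = v_e ln(m₀/m_f): Δv = v_e · ln(m₀/m_f) = 2785.1 × ln(3.912) = 2785.1 × 1.3640 ≈ 3799.0 m/s.

Δv ≈ 3800 m/s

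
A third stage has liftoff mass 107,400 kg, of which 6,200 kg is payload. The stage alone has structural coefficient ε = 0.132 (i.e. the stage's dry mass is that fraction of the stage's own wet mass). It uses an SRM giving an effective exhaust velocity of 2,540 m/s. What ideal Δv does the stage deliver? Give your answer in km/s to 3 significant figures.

Δv ≈ 4.33 km/s

Stage wet mass = m₀ − payload = 107,400 − 6,200 = 101,200 kg.
Stage dry mass = ε × stage wet mass = 0.132 × 101,200 = 13,358.4 kg.
Burnout mass m_f = stage dry + payload = 13,358.4 + 6,200 = 19,558.4 kg.
Using Δv = v_e ln(m₀/m_f): Δv = v_e · ln(107,400/19,558.4) = 2540.0 × ln(5.491) = 2540.0 × 1.7032 ≈ 4326 m/s.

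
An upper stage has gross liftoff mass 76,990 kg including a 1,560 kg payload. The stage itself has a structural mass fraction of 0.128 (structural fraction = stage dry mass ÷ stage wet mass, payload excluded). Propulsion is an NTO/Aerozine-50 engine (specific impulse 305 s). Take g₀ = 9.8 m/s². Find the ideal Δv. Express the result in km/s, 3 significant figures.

Stage wet mass = m₀ − payload = 76,990 − 1,560 = 75,430 kg.
Stage dry mass = ε × stage wet mass = 0.128 × 75,430 = 9,655.04 kg.
Burnout mass m_f = stage dry + payload = 9,655.04 + 1,560 = 11,215.04 kg.
v_e = Isp · g₀ = 305 × 9.8 = 2989.0 m/s.
From the ideal rocket equation, Δv = v_e · ln(76,990/11,215.04) = 2989.0 × ln(6.865) = 2989.0 × 1.9264 ≈ 5758 m/s.

Δv ≈ 5.76 km/s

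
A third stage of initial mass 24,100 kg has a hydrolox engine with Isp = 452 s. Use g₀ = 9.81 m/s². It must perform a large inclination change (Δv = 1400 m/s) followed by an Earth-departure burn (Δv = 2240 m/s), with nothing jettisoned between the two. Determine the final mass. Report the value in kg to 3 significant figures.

final mass ≈ 10600 kg

v_e = Isp · g₀ = 452 × 9.81 = 4434.1 m/s.
After the first burn: m = 24100 × exp(−1400/4434.1) = 24100 × 0.72925 = 17,574.9 kg.
After the second burn: m = 17,574.9 × exp(−2240/4434.1) = 17,574.9 × 0.60340 = 10,604.7 kg.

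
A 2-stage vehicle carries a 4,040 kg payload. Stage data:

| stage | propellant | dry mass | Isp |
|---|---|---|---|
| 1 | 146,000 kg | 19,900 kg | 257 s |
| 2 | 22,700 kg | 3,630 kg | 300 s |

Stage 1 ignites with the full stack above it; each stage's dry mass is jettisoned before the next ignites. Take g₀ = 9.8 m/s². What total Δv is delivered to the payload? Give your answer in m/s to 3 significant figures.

Ignition mass of stage 1 = 146,000+19,900 + 22,700+3,630 + 4,040 = 196,270 kg.
Stage 1: m₀ = 196,270 kg, m_f = 196,270 − 146,000 = 50,270 kg; Δv = 257×9.8×ln(3.904) = 2518.6×1.3621 ≈ 3431 m/s.
Stage 2: m₀ = 30,370 kg, m_f = 30,370 − 22,700 = 7,670 kg; Δv = 300×9.8×ln(3.96) = 2940.0×1.3761 ≈ 4046 m/s.
Total Δv = 3431 + 4046 = 7477 m/s.

Δv ≈ 7480 m/s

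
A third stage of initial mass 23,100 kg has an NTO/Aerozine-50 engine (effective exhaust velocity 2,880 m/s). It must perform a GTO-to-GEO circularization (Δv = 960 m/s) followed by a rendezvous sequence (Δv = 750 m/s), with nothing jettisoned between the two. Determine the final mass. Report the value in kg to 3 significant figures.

After the first burn: m = 23100 × exp(−960/2880.0) = 23100 × 0.71653 = 16,551.8 kg.
After the second burn: m = 16,551.8 × exp(−750/2880.0) = 16,551.8 × 0.77073 = 12,757 kg.

final mass ≈ 12800 kg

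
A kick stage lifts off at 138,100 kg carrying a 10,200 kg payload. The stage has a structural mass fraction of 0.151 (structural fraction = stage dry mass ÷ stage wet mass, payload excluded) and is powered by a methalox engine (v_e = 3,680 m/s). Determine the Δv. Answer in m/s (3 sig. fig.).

Δv ≈ 5680 m/s

Stage wet mass = m₀ − payload = 138,100 − 10,200 = 127,900 kg.
Stage dry mass = ε × stage wet mass = 0.151 × 127,900 = 19,312.9 kg.
Burnout mass m_f = stage dry + payload = 19,312.9 + 10,200 = 29,512.9 kg.
Rocket equation: Δv = v_e · ln(138,100/29,512.9) = 3680.0 × ln(4.679) = 3680.0 × 1.5432 ≈ 5679 m/s.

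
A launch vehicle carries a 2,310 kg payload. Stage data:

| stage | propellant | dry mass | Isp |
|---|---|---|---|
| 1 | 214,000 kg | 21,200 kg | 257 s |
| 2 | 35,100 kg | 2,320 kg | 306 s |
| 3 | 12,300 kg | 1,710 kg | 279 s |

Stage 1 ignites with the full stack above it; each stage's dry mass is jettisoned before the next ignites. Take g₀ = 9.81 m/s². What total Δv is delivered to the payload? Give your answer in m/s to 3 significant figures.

Δv ≈ 10400 m/s

Ignition mass of stage 1 = 214,000+21,200 + 35,100+2,320 + 12,300+1,710 + 2,310 = 288,940 kg.
Stage 1: m₀ = 288,940 kg, m_f = 288,940 − 214,000 = 74,940 kg; Δv = 257×9.81×ln(3.856) = 2521.2×1.3495 ≈ 3402 m/s.
Stage 2: m₀ = 53,740 kg, m_f = 53,740 − 35,100 = 18,640 kg; Δv = 306×9.81×ln(2.883) = 3001.9×1.0588 ≈ 3179 m/s.
Stage 3: m₀ = 16,320 kg, m_f = 16,320 − 12,300 = 4,020 kg; Δv = 279×9.81×ln(4.06) = 2737.0×1.4011 ≈ 3835 m/s.
Total Δv = 3402 + 3179 + 3835 = 10416 m/s.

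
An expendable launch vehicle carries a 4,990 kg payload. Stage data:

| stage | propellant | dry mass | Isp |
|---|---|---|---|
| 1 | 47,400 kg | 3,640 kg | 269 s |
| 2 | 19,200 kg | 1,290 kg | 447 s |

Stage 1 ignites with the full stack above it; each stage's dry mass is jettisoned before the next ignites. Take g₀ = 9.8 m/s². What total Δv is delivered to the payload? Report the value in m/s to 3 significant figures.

Δv ≈ 8680 m/s

Ignition mass of stage 1 = 47,400+3,640 + 19,200+1,290 + 4,990 = 76,520 kg.
Stage 1: m₀ = 76,520 kg, m_f = 76,520 − 47,400 = 29,120 kg; Δv = 269×9.8×ln(2.628) = 2636.2×0.9661 ≈ 2547 m/s.
Stage 2: m₀ = 25,480 kg, m_f = 25,480 − 19,200 = 6,280 kg; Δv = 447×9.8×ln(4.057) = 4380.6×1.4005 ≈ 6135 m/s.
Total Δv = 2547 + 6135 = 8682 m/s.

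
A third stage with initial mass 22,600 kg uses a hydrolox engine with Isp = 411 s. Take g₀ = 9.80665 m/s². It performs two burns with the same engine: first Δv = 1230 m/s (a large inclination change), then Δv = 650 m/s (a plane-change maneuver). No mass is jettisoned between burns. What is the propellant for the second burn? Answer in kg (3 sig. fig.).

v_e = Isp · g₀ = 411 × 9.80665 = 4030.5 m/s.
After the first burn: m = 22600 × exp(−1230/4030.5) = 22600 × 0.73700 = 16,656.2 kg.
After the second burn: m = 16,656.2 × exp(−650/4030.5) = 16,656.2 × 0.85106 = 14,175.4 kg.
Second-burn propellant = 16,656.2 − 14,175.4 = 2,480.8 kg.

propellant for the second burn ≈ 2480 kg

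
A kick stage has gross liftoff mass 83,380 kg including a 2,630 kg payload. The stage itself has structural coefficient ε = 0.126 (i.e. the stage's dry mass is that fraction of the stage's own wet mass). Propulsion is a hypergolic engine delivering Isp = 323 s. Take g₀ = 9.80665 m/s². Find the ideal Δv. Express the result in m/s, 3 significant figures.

Stage wet mass = m₀ − payload = 83,380 − 2,630 = 80,750 kg.
Stage dry mass = ε × stage wet mass = 0.126 × 80,750 = 10,174.5 kg.
Burnout mass m_f = stage dry + payload = 10,174.5 + 2,630 = 12,804.5 kg.
v_e = Isp · g₀ = 323 × 9.80665 = 3167.5 m/s.
By the Tsiolkovsky rocket equation, Δv = v_e · ln(83,380/12,804.5) = 3167.5 × ln(6.512) = 3167.5 × 1.8736 ≈ 5935 m/s.

Δv ≈ 5930 m/s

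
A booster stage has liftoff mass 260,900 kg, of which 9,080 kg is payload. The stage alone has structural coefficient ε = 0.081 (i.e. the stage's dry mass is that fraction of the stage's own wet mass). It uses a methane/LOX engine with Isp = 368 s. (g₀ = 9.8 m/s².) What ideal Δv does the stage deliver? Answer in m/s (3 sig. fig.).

Δv ≈ 7860 m/s

Stage wet mass = m₀ − payload = 260,900 − 9,080 = 251,820 kg.
Stage dry mass = ε × stage wet mass = 0.081 × 251,820 = 20,397.4 kg.
Burnout mass m_f = stage dry + payload = 20,397.4 + 9,080 = 29,477.4 kg.
v_e = Isp · g₀ = 368 × 9.8 = 3606.4 m/s.
By the Tsiolkovsky rocket equation, Δv = v_e · ln(260,900/29,477.4) = 3606.4 × ln(8.851) = 3606.4 × 2.1805 ≈ 7864 m/s.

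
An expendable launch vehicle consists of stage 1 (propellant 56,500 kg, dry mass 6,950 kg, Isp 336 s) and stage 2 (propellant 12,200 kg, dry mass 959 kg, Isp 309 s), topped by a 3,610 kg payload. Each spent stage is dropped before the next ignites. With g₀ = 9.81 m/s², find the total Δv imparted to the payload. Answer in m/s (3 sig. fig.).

Ignition mass of stage 1 = 56,500+6,950 + 12,200+959 + 3,610 = 80,219 kg.
Stage 1: m₀ = 80,219 kg, m_f = 80,219 − 56,500 = 23,719 kg; Δv = 336×9.81×ln(3.382) = 3296.2×1.2185 ≈ 4016 m/s.
Stage 2: m₀ = 16,769 kg, m_f = 16,769 − 12,200 = 4,569 kg; Δv = 309×9.81×ln(3.67) = 3031.3×1.3002 ≈ 3941 m/s.
Total Δv = 4016 + 3941 = 7957 m/s.

Δv ≈ 7960 m/s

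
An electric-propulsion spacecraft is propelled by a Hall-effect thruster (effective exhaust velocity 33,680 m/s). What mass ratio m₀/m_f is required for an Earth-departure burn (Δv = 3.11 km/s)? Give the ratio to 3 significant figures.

From the ideal rocket equation, m₀/m_f = exp(Δv / v_e) = exp(3110 / 33680.0) = exp(0.0923) = 1.0967.

mass ratio ≈ 1.10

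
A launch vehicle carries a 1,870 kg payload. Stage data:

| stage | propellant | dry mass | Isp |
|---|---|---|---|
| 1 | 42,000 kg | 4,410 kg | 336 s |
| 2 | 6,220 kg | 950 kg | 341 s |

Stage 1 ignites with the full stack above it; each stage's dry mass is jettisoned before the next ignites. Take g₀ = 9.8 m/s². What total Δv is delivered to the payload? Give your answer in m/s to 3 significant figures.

Ignition mass of stage 1 = 42,000+4,410 + 6,220+950 + 1,870 = 55,450 kg.
Stage 1: m₀ = 55,450 kg, m_f = 55,450 − 42,000 = 13,450 kg; Δv = 336×9.8×ln(4.123) = 3292.8×1.4165 ≈ 4664 m/s.
Stage 2: m₀ = 9,040 kg, m_f = 9,040 − 6,220 = 2,820 kg; Δv = 341×9.8×ln(3.206) = 3341.8×1.1649 ≈ 3893 m/s.
Total Δv = 4664 + 3893 = 8557 m/s.

Δv ≈ 8560 m/s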